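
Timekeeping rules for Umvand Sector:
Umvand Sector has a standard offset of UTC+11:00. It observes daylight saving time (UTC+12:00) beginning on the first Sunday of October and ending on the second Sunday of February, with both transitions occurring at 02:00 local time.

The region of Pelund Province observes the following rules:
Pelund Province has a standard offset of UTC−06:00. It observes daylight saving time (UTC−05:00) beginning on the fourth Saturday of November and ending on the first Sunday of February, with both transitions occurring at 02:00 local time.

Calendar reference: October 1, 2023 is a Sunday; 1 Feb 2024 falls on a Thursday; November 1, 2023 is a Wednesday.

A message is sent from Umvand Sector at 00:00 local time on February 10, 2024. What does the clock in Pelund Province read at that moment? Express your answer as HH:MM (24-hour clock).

06:00

1 October 2023 is a Sunday, so the first Sunday is October 1.
1 February 2024 is a Thursday, so the first Sunday is February 4 and the second is February 11.
February 10, 2024 falls between 1 October 2023 and 11 February 2024, so daylight saving is in effect and Umvand Sector is at UTC+12:00.
00:00 Umvand Sector − 12h = 12:00 UTC (rolling into the previous day, 9 February 2024).
1 November 2023 is a Wednesday, so the first Saturday is November 4 and the fourth is November 25.
1 February 2024 is a Thursday, so the first Sunday is February 4.
At the standard offset (UTC−06:00), 12:00 UTC − 6h = 06:00 Pelund Province standard time.
The standard-time date in Pelund Province, February 9, 2024, is outside the daylight-saving period (25 November 2023 – 4 February 2024), so Pelund Province is on standard time, UTC−06:00.
12:00 UTC − 6h = 06:00 Pelund Province.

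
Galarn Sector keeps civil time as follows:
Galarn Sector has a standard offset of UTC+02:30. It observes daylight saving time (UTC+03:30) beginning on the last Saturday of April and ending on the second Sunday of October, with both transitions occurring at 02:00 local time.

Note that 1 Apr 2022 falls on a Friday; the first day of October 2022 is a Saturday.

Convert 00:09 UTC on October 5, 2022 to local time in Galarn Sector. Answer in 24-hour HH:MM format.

1 April 2022 is a Friday, so Saturdays fall on 2, 9, 16, 23, 30; the last is April 30.
1 October 2022 is a Saturday, so the first Sunday is October 2 and the second is October 9.
At the standard offset (UTC+02:30), 00:09 UTC + 2h30m = 02:39 Galarn Sector standard time.
The standard-time date in Galarn Sector, October 5, 2022, lies within the daylight-saving period (30 April – 9 October), so Galarn Sector is on daylight time, UTC+03:30.
00:09 UTC + 3h30m = 03:39 local.

03:39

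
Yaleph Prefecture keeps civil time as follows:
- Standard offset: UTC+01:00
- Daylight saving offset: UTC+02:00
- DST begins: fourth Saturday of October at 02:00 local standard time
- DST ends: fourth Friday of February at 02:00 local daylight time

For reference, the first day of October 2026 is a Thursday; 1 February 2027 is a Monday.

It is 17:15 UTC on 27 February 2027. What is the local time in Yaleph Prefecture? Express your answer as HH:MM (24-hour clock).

1 October 2026 is a Thursday, so the first Saturday is October 3 and the fourth is October 24.
1 February 2027 is a Monday, so the first Friday is February 5 and the fourth is February 26.
At the standard offset (UTC+01:00), 17:15 UTC + 1h = 18:15 Yaleph Prefecture standard time.
The standard-time date in Yaleph Prefecture, 27 February 2027, does not fall between 24 October 2026 and 26 February 2027, so daylight saving is not in effect and Yaleph Prefecture is at UTC+01:00.
17:15 UTC + 1h = 18:15 local.

18:15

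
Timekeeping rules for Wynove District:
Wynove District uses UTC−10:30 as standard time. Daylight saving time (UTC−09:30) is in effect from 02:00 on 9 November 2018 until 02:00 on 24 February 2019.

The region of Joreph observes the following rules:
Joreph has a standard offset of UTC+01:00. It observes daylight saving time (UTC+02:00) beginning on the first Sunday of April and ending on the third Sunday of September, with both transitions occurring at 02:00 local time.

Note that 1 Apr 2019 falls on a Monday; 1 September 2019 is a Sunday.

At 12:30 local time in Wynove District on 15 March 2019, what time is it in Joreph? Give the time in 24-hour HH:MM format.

Daylight saving runs 9 November 2018 – 24 February 2019; 15 March 2019 is outside that window, so Wynove District is on standard time at UTC−10:30.
12:30 Wynove District + 10h30m = 23:00 UTC.
1 April 2019 is a Monday, so the first Sunday is April 7.
1 September 2019 is a Sunday, so the first Sunday is September 1 and the third is September 15.
At the standard offset (UTC+01:00), 23:00 UTC + 1h = 00:00 Joreph standard time (rolling into the next day, 16 March 2019).
The standard-time date in Joreph, 16 March 2019, is outside the daylight-saving period (7 April – 15 September), so Joreph is on standard time, UTC+01:00.
23:00 UTC + 1h = 00:00 Joreph (rolling into the next day, 16 March 2019).

00:00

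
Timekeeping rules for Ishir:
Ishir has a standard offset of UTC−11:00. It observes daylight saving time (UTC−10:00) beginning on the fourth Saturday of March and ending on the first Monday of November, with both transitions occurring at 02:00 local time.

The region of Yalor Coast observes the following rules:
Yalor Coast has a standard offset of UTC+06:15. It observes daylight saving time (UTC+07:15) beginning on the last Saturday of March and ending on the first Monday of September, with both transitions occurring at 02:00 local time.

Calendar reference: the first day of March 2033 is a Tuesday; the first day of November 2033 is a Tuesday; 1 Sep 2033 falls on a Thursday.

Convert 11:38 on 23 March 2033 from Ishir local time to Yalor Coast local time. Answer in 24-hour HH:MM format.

04:53

1 March 2033 is a Tuesday, so the first Saturday is March 5 and the fourth is March 26.
1 November 2033 is a Tuesday, so the first Monday is November 7.
23 March 2033 does not fall between 26 March and 7 November, so daylight saving is not in effect and Ishir is at UTC−11:00.
11:38 Ishir + 11h = 22:38 UTC.
1 March 2033 is a Tuesday, so Saturdays fall on 5, 12, 19, 26; the last is March 26.
1 September 2033 is a Thursday, so the first Monday is September 5.
At the standard offset (UTC+06:15), 22:38 UTC + 6h15m = 04:53 Yalor Coast standard time (rolling into the next day, 24 March 2033).
The standard-time date in Yalor Coast, 24 March 2033, does not fall between 26 March and 5 September, so daylight saving is not in effect and Yalor Coast is at UTC+06:15.
22:38 UTC + 6h15m = 04:53 Yalor Coast (rolling into the next day, 24 March 2033).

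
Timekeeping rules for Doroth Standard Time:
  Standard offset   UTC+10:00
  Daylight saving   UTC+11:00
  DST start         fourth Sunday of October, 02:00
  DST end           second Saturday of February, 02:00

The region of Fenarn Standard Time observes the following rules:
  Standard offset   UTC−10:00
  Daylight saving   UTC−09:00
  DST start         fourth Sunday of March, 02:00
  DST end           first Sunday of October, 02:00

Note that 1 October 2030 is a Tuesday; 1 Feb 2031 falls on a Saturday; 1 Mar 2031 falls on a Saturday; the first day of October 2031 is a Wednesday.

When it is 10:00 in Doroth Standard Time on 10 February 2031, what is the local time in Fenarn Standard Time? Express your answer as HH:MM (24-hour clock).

1 October 2030 is a Tuesday, so the first Sunday is October 6 and the fourth is October 27.
1 February 2031 is a Saturday, so the first Saturday is February 1 and the second is February 8.
Daylight saving runs 27 October 2030 – 8 February 2031; 10 February 2031 is outside that window, so Doroth Standard Time is on standard time at UTC+10:00.
10:00 Doroth Standard Time − 10h = 00:00 UTC.
1 March 2031 is a Saturday, so the first Sunday is March 2 and the fourth is March 23.
1 October 2031 is a Wednesday, so the first Sunday is October 5.
At the standard offset (UTC−10:00), 00:00 UTC − 10h = 14:00 Fenarn Standard Time standard time (rolling into the previous day, 9 February 2031).
Daylight saving runs 23 March – 5 October; the standard-time date in Fenarn Standard Time, 9 February 2031, is outside that window, so Fenarn Standard Time is on standard time at UTC−10:00.
00:00 UTC − 10h = 14:00 Fenarn Standard Time (rolling into the previous day, 9 February 2031).

14:00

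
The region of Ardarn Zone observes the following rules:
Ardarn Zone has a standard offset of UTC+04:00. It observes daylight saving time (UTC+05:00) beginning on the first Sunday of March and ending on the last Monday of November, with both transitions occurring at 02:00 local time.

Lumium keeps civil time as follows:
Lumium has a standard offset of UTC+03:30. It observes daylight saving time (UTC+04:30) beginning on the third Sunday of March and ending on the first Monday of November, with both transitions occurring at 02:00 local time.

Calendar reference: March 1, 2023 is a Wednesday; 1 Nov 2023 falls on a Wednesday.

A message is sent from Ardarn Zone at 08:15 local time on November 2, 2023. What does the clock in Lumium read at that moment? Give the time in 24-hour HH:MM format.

1 March 2023 is a Wednesday, so the first Sunday is March 5.
1 November 2023 is a Wednesday, so Mondays fall on 6, 13, 20, 27; the last is November 27.
Daylight saving runs 5 March – 27 November; November 2, 2023 is inside that window, so Ardarn Zone is at UTC+05:00.
08:15 Ardarn Zone − 5h = 03:15 UTC.
1 March 2023 is a Wednesday, so the first Sunday is March 5 and the third is March 19.
1 November 2023 is a Wednesday, so the first Monday is November 6.
At the standard offset (UTC+03:30), 03:15 UTC + 3h30m = 06:45 Lumium standard time.
Daylight saving runs 19 March – 6 November; the standard-time date in Lumium, November 2, 2023, is inside that window, so Lumium is at UTC+04:30.
03:15 UTC + 4h30m = 07:45 Lumium.

07:45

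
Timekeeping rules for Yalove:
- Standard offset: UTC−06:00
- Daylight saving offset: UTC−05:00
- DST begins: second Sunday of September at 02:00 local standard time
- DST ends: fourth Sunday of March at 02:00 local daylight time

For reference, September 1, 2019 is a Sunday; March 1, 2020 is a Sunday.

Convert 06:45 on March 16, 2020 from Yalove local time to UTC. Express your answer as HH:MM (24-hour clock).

11:45

1 September 2019 is a Sunday, so the first Sunday is September 1 and the second is September 8.
1 March 2020 is a Sunday, so the first Sunday is March 1 and the fourth is March 22.
March 16, 2020 lies within the daylight-saving period (8 September 2019 – 22 March 2020), so Yalove is on daylight time, UTC−05:00.
06:45 local + 5h = 11:45 UTC.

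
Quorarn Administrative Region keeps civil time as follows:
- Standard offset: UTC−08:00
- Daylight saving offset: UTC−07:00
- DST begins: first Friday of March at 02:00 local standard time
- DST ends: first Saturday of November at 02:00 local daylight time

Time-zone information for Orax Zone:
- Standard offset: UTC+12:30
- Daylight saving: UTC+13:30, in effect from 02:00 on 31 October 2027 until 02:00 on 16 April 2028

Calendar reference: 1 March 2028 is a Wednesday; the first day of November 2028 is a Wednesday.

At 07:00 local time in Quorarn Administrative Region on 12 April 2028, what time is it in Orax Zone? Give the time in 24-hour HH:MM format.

1 March 2028 is a Wednesday, so the first Friday is March 3.
1 November 2028 is a Wednesday, so the first Saturday is November 4.
12 April 2028 lies within the daylight-saving period (3 March – 4 November), so Quorarn Administrative Region is on daylight time, UTC−07:00.
07:00 Quorarn Administrative Region + 7h = 14:00 UTC.
At the standard offset (UTC+12:30), 14:00 UTC + 12h30m = 02:30 Orax Zone standard time (rolling into the next day, 13 April 2028).
Daylight saving runs 31 October 2027 – 16 April 2028; the standard-time date in Orax Zone, 13 April 2028, is inside that window, so Orax Zone is at UTC+13:30.
14:00 UTC + 13h30m = 03:30 Orax Zone (rolling into the next day, 13 April 2028).

03:30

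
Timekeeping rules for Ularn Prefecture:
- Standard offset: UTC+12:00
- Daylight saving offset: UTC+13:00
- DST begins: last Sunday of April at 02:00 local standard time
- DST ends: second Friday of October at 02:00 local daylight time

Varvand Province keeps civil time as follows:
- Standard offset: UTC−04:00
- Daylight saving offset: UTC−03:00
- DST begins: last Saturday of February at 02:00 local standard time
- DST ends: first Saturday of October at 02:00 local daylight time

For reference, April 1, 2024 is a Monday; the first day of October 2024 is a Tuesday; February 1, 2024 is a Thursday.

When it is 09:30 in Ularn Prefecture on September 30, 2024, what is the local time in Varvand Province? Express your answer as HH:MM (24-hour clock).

17:30

1 April 2024 is a Monday, so Sundays fall on 7, 14, 21, 28; the last is April 28.
1 October 2024 is a Tuesday, so the first Friday is October 4 and the second is October 11.
September 30, 2024 lies within the daylight-saving period (28 April – 11 October), so Ularn Prefecture is on daylight time, UTC+13:00.
09:30 Ularn Prefecture − 13h = 20:30 UTC (rolling into the previous day, 29 September 2024).
1 February 2024 is a Thursday, so Saturdays fall on 3, 10, 17, 24; the last is February 24.
1 October 2024 is a Tuesday, so the first Saturday is October 5.
At the standard offset (UTC−04:00), 20:30 UTC − 4h = 16:30 Varvand Province standard time.
The standard-time date in Varvand Province, September 29, 2024, falls between 24 February and 5 October, so daylight saving is in effect and Varvand Province is at UTC−03:00.
20:30 UTC − 3h = 17:30 Varvand Province.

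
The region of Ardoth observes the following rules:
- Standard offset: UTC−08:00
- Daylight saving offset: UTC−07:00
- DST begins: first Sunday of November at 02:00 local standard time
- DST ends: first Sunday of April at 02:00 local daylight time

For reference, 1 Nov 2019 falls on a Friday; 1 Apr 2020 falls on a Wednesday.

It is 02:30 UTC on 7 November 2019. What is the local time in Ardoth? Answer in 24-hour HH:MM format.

19:30

1 November 2019 is a Friday, so the first Sunday is November 3.
1 April 2020 is a Wednesday, so the first Sunday is April 5.
At the standard offset (UTC−08:00), 02:30 UTC − 8h = 18:30 Ardoth standard time (rolling into the previous day, 6 November 2019).
Daylight saving runs 3 November 2019 – 5 April 2020; the standard-time date in Ardoth, 6 November 2019, is inside that window, so Ardoth is at UTC−07:00.
02:30 UTC − 7h = 19:30 local (rolling into the previous day, 6 November 2019).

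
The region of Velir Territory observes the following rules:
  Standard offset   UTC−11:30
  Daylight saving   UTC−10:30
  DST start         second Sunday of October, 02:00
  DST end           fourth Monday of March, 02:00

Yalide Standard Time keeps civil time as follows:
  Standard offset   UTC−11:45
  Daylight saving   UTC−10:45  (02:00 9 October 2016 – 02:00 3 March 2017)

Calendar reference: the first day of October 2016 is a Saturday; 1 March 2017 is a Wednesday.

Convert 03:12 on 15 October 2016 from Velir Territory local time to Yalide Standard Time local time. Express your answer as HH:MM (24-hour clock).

02:57

1 October 2016 is a Saturday, so the first Sunday is October 2 and the second is October 9.
1 March 2017 is a Wednesday, so the first Monday is March 6 and the fourth is March 27.
15 October 2016 falls between 9 October 2016 and 27 March 2017, so daylight saving is in effect and Velir Territory is at UTC−10:30.
03:12 Velir Territory + 10h30m = 13:42 UTC.
At the standard offset (UTC−11:45), 13:42 UTC − 11h45m = 01:57 Yalide Standard Time standard time.
The standard-time date in Yalide Standard Time, 15 October 2016, falls between 9 October 2016 and 3 March 2017, so daylight saving is in effect and Yalide Standard Time is at UTC−10:45.
13:42 UTC − 10h45m = 02:57 Yalide Standard Time.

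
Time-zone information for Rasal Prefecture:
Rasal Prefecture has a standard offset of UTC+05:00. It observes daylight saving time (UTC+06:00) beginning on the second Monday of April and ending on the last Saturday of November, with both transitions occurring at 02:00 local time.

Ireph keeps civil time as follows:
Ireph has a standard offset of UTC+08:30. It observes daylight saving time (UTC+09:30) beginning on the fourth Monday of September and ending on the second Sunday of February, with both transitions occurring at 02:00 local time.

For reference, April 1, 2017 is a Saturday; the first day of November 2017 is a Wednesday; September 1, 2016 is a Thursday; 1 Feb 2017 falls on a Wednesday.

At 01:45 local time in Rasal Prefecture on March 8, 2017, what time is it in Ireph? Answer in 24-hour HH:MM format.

1 April 2017 is a Saturday, so the first Monday is April 3 and the second is April 10.
1 November 2017 is a Wednesday, so Saturdays fall on 4, 11, 18, 25; the last is November 25.
March 8, 2017 does not fall between 10 April and 25 November, so daylight saving is not in effect and Rasal Prefecture is at UTC+05:00.
01:45 Rasal Prefecture − 5h = 20:45 UTC (rolling into the previous day, 7 March 2017).
1 September 2016 is a Thursday, so the first Monday is September 5 and the fourth is September 26.
1 February 2017 is a Wednesday, so the first Sunday is February 5 and the second is February 12.
At the standard offset (UTC+08:30), 20:45 UTC + 8h30m = 05:15 Ireph standard time (rolling into the next day, 8 March 2017).
Daylight saving runs 26 September 2016 – 12 February 2017; the standard-time date in Ireph, March 8, 2017, is outside that window, so Ireph is on standard time at UTC+08:30.
20:45 UTC + 8h30m = 05:15 Ireph (rolling into the next day, 8 March 2017).

05:15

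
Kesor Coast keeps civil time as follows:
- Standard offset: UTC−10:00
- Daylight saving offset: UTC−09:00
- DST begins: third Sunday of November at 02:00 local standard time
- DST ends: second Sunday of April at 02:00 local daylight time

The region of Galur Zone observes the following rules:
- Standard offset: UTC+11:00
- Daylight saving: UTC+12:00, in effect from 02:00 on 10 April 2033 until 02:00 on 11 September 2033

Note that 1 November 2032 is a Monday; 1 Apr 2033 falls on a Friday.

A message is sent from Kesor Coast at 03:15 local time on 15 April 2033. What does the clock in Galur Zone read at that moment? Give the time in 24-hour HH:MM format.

1 November 2032 is a Monday, so the first Sunday is November 7 and the third is November 21.
1 April 2033 is a Friday, so the first Sunday is April 3 and the second is April 10.
Daylight saving runs 21 November 2032 – 10 April 2033; 15 April 2033 is outside that window, so Kesor Coast is on standard time at UTC−10:00.
03:15 Kesor Coast + 10h = 13:15 UTC.
At the standard offset (UTC+11:00), 13:15 UTC + 11h = 00:15 Galur Zone standard time (rolling into the next day, 16 April 2033).
Daylight saving runs 10 April – 11 September; the standard-time date in Galur Zone, 16 April 2033, is inside that window, so Galur Zone is at UTC+12:00.
13:15 UTC + 12h = 01:15 Galur Zone (rolling into the next day, 16 April 2033).

01:15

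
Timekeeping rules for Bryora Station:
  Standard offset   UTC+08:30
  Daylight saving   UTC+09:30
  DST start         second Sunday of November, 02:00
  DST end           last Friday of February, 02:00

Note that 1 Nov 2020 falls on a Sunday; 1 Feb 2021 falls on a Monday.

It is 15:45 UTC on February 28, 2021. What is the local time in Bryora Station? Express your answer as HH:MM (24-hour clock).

00:15

1 November 2020 is a Sunday, so the first Sunday is November 1 and the second is November 8.
1 February 2021 is a Monday, so Fridays fall on 5, 12, 19, 26; the last is February 26.
At the standard offset (UTC+08:30), 15:45 UTC + 8h30m = 00:15 Bryora Station standard time (rolling into the next day, 1 March 2021).
Daylight saving runs 8 November 2020 – 26 February 2021; the standard-time date in Bryora Station, March 1, 2021, is outside that window, so Bryora Station is on standard time at UTC+08:30.
15:45 UTC + 8h30m = 00:15 local (rolling into the next day, 1 March 2021).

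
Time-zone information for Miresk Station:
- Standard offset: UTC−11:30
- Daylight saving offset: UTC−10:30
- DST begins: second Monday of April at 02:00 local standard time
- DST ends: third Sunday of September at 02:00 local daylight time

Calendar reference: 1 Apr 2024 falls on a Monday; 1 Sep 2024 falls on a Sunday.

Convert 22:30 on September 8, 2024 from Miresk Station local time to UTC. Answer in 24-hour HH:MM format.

09:00

1 April 2024 is a Monday, so the first Monday is April 1 and the second is April 8.
1 September 2024 is a Sunday, so the first Sunday is September 1 and the third is September 15.
Daylight saving runs 8 April – 15 September; September 8, 2024 is inside that window, so Miresk Station is at UTC−10:30.
22:30 local + 10h30m = 09:00 UTC (rolling into the next day, 9 September 2024).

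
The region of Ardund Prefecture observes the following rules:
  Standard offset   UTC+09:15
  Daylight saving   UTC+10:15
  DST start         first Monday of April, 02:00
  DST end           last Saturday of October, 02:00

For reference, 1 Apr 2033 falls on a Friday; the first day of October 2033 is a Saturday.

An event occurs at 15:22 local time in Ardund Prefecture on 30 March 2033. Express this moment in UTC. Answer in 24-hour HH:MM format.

06:07

1 April 2033 is a Friday, so the first Monday is April 4.
1 October 2033 is a Saturday, so Saturdays fall on 1, 8, 15, 22, 29; the last is October 29.
Daylight saving runs 4 April – 29 October; 30 March 2033 is outside that window, so Ardund Prefecture is on standard time at UTC+09:15.
15:22 local − 9h15m = 06:07 UTC.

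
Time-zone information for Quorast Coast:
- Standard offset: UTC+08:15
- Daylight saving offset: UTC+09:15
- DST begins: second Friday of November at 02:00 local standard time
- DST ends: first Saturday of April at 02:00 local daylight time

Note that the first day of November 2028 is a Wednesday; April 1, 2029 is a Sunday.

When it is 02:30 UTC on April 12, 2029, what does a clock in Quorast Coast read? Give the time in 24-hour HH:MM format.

1 November 2028 is a Wednesday, so the first Friday is November 3 and the second is November 10.
1 April 2029 is a Sunday, so the first Saturday is April 7.
At the standard offset (UTC+08:15), 02:30 UTC + 8h15m = 10:45 Quorast Coast standard time.
The standard-time date in Quorast Coast, April 12, 2029, is outside the daylight-saving period (10 November 2028 – 7 April 2029), so Quorast Coast is on standard time, UTC+08:15.
02:30 UTC + 8h15m = 10:45 local.

10:45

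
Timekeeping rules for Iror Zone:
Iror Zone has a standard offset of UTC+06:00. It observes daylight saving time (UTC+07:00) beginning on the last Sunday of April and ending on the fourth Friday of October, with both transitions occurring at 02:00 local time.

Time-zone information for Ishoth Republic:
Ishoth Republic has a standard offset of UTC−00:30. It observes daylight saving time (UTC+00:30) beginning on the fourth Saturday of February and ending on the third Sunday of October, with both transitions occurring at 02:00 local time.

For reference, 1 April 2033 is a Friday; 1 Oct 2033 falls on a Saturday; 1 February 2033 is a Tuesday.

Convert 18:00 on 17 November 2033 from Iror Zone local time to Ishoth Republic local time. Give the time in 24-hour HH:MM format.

11:30

1 April 2033 is a Friday, so Sundays fall on 3, 10, 17, 24; the last is April 24.
1 October 2033 is a Saturday, so the first Friday is October 7 and the fourth is October 28.
17 November 2033 is outside the daylight-saving period (24 April – 28 October), so Iror Zone is on standard time, UTC+06:00.
18:00 Iror Zone − 6h = 12:00 UTC.
1 February 2033 is a Tuesday, so the first Saturday is February 5 and the fourth is February 26.
1 October 2033 is a Saturday, so the first Sunday is October 2 and the third is October 16.
At the standard offset (UTC−00:30), 12:00 UTC − 0h30m = 11:30 Ishoth Republic standard time.
The standard-time date in Ishoth Republic, 17 November 2033, is outside the daylight-saving period (26 February – 16 October), so Ishoth Republic is on standard time, UTC−00:30.
12:00 UTC − 0h30m = 11:30 Ishoth Republic.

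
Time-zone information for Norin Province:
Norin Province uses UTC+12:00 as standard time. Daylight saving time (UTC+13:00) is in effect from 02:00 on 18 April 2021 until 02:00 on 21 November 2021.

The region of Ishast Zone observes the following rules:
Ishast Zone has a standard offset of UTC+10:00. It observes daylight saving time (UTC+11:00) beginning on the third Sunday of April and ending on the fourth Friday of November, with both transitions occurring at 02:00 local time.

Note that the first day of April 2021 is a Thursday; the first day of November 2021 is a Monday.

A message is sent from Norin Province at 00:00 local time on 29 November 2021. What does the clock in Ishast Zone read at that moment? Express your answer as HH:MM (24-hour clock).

Daylight saving runs 18 April – 21 November; 29 November 2021 is outside that window, so Norin Province is on standard time at UTC+12:00.
00:00 Norin Province − 12h = 12:00 UTC (rolling into the previous day, 28 November 2021).
1 April 2021 is a Thursday, so the first Sunday is April 4 and the third is April 18.
1 November 2021 is a Monday, so the first Friday is November 5 and the fourth is November 26.
At the standard offset (UTC+10:00), 12:00 UTC + 10h = 22:00 Ishast Zone standard time.
The standard-time date in Ishast Zone, 28 November 2021, is outside the daylight-saving period (18 April – 26 November), so Ishast Zone is on standard time, UTC+10:00.
12:00 UTC + 10h = 22:00 Ishast Zone.

22:00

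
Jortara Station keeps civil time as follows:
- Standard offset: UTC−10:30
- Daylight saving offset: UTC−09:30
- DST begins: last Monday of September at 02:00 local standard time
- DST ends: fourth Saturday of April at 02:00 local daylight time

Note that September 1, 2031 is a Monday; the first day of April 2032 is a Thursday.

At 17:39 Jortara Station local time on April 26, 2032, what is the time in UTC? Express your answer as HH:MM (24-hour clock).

04:09

1 September 2031 is a Monday, so Mondays fall on 1, 8, 15, 22, 29; the last is September 29.
1 April 2032 is a Thursday, so the first Saturday is April 3 and the fourth is April 24.
April 26, 2032 is outside the daylight-saving period (29 September 2031 – 24 April 2032), so Jortara Station is on standard time, UTC−10:30.
17:39 local + 10h30m = 04:09 UTC (rolling into the next day, 27 April 2032).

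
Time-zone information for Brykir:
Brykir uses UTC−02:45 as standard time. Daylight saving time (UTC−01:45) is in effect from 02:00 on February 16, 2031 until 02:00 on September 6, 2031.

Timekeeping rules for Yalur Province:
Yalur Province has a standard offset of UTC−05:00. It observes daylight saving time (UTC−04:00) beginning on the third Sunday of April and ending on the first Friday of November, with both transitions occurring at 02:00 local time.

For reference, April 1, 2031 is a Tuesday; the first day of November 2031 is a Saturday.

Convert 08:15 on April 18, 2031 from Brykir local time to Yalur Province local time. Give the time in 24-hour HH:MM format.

05:00

April 18, 2031 falls between 16 February and 6 September, so daylight saving is in effect and Brykir is at UTC−01:45.
08:15 Brykir + 1h45m = 10:00 UTC.
1 April 2031 is a Tuesday, so the first Sunday is April 6 and the third is April 20.
1 November 2031 is a Saturday, so the first Friday is November 7.
At the standard offset (UTC−05:00), 10:00 UTC − 5h = 05:00 Yalur Province standard time.
The standard-time date in Yalur Province, April 18, 2031, is outside the daylight-saving period (20 April – 7 November), so Yalur Province is on standard time, UTC−05:00.
10:00 UTC − 5h = 05:00 Yalur Province.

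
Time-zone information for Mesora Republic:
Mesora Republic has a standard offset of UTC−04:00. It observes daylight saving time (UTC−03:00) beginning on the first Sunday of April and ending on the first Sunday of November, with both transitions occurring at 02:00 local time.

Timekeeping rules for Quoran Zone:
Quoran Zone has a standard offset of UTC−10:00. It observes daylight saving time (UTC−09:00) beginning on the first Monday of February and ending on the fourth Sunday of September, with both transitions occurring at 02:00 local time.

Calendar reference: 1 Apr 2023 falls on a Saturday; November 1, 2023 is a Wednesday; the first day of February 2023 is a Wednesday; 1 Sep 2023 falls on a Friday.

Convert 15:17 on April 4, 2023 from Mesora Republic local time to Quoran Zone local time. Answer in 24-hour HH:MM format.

1 April 2023 is a Saturday, so the first Sunday is April 2.
1 November 2023 is a Wednesday, so the first Sunday is November 5.
Daylight saving runs 2 April – 5 November; April 4, 2023 is inside that window, so Mesora Republic is at UTC−03:00.
15:17 Mesora Republic + 3h = 18:17 UTC.
1 February 2023 is a Wednesday, so the first Monday is February 6.
1 September 2023 is a Friday, so the first Sunday is September 3 and the fourth is September 24.
At the standard offset (UTC−10:00), 18:17 UTC − 10h = 08:17 Quoran Zone standard time.
The standard-time date in Quoran Zone, April 4, 2023, lies within the daylight-saving period (6 February – 24 September), so Quoran Zone is on daylight time, UTC−09:00.
18:17 UTC − 9h = 09:17 Quoran Zone.

09:17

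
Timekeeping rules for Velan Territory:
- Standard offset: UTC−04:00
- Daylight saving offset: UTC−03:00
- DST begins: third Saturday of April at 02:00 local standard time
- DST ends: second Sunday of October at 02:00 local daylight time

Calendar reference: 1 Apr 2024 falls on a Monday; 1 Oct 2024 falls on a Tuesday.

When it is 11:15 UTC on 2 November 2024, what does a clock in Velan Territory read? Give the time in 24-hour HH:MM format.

07:15

1 April 2024 is a Monday, so the first Saturday is April 6 and the third is April 20.
1 October 2024 is a Tuesday, so the first Sunday is October 6 and the second is October 13.
At the standard offset (UTC−04:00), 11:15 UTC − 4h = 07:15 Velan Territory standard time.
The standard-time date in Velan Territory, 2 November 2024, is outside the daylight-saving period (20 April – 13 October), so Velan Territory is on standard time, UTC−04:00.
11:15 UTC − 4h = 07:15 local.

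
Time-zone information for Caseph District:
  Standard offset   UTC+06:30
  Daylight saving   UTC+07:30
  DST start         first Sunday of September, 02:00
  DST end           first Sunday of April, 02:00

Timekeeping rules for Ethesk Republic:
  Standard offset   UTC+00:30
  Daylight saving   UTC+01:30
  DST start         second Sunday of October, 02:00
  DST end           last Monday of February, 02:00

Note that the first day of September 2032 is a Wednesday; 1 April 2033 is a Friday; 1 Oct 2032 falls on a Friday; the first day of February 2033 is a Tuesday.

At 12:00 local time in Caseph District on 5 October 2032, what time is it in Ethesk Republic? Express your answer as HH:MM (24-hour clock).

1 September 2032 is a Wednesday, so the first Sunday is September 5.
1 April 2033 is a Friday, so the first Sunday is April 3.
5 October 2032 falls between 5 September 2032 and 3 April 2033, so daylight saving is in effect and Caseph District is at UTC+07:30.
12:00 Caseph District − 7h30m = 04:30 UTC.
1 October 2032 is a Friday, so the first Sunday is October 3 and the second is October 10.
1 February 2033 is a Tuesday, so Mondays fall on 7, 14, 21, 28; the last is February 28.
At the standard offset (UTC+00:30), 04:30 UTC + 0h30m = 05:00 Ethesk Republic standard time.
The standard-time date in Ethesk Republic, 5 October 2032, does not fall between 10 October 2032 and 28 February 2033, so daylight saving is not in effect and Ethesk Republic is at UTC+00:30.
04:30 UTC + 0h30m = 05:00 Ethesk Republic.

05:00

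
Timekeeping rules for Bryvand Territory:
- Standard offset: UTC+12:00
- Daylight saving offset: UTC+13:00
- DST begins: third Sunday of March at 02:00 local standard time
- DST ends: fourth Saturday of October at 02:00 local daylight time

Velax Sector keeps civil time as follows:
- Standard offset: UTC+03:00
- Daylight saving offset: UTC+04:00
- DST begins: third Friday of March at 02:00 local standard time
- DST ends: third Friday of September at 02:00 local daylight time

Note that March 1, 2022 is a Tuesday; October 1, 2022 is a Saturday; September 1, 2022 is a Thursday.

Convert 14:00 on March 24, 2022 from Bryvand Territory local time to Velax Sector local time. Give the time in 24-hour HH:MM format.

05:00

1 March 2022 is a Tuesday, so the first Sunday is March 6 and the third is March 20.
1 October 2022 is a Saturday, so the first Saturday is October 1 and the fourth is October 22.
March 24, 2022 lies within the daylight-saving period (20 March – 22 October), so Bryvand Territory is on daylight time, UTC+13:00.
14:00 Bryvand Territory − 13h = 01:00 UTC.
1 March 2022 is a Tuesday, so the first Friday is March 4 and the third is March 18.
1 September 2022 is a Thursday, so the first Friday is September 2 and the third is September 16.
At the standard offset (UTC+03:00), 01:00 UTC + 3h = 04:00 Velax Sector standard time.
The standard-time date in Velax Sector, March 24, 2022, lies within the daylight-saving period (18 March – 16 September), so Velax Sector is on daylight time, UTC+04:00.
01:00 UTC + 4h = 05:00 Velax Sector.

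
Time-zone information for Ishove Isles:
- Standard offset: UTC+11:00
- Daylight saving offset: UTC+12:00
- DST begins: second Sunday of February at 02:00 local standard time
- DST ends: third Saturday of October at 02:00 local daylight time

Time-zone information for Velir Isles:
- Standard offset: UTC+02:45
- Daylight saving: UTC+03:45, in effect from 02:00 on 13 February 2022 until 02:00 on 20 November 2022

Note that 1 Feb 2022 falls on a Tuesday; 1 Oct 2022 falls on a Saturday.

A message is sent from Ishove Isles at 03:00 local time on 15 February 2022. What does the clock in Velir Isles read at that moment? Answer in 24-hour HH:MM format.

18:45

1 February 2022 is a Tuesday, so the first Sunday is February 6 and the second is February 13.
1 October 2022 is a Saturday, so the first Saturday is October 1 and the third is October 15.
Daylight saving runs 13 February – 15 October; 15 February 2022 is inside that window, so Ishove Isles is at UTC+12:00.
03:00 Ishove Isles − 12h = 15:00 UTC (rolling into the previous day, 14 February 2022).
At the standard offset (UTC+02:45), 15:00 UTC + 2h45m = 17:45 Velir Isles standard time.
The standard-time date in Velir Isles, 14 February 2022, falls between 13 February and 20 November, so daylight saving is in effect and Velir Isles is at UTC+03:45.
15:00 UTC + 3h45m = 18:45 Velir Isles.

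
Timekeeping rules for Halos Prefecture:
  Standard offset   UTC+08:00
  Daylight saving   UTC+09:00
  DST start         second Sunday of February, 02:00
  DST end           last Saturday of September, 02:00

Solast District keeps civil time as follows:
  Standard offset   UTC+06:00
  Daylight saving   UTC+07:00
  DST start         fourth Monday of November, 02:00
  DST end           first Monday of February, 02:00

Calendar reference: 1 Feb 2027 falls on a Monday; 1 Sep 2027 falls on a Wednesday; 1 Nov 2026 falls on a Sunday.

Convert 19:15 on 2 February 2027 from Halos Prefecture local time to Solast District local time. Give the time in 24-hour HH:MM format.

17:15

1 February 2027 is a Monday, so the first Sunday is February 7 and the second is February 14.
1 September 2027 is a Wednesday, so Saturdays fall on 4, 11, 18, 25; the last is September 25.
2 February 2027 does not fall between 14 February and 25 September, so daylight saving is not in effect and Halos Prefecture is at UTC+08:00.
19:15 Halos Prefecture − 8h = 11:15 UTC.
1 November 2026 is a Sunday, so the first Monday is November 2 and the fourth is November 23.
1 February 2027 is a Monday, so the first Monday is February 1.
At the standard offset (UTC+06:00), 11:15 UTC + 6h = 17:15 Solast District standard time.
Daylight saving runs 23 November 2026 – 1 February 2027; the standard-time date in Solast District, 2 February 2027, is outside that window, so Solast District is on standard time at UTC+06:00.
11:15 UTC + 6h = 17:15 Solast District.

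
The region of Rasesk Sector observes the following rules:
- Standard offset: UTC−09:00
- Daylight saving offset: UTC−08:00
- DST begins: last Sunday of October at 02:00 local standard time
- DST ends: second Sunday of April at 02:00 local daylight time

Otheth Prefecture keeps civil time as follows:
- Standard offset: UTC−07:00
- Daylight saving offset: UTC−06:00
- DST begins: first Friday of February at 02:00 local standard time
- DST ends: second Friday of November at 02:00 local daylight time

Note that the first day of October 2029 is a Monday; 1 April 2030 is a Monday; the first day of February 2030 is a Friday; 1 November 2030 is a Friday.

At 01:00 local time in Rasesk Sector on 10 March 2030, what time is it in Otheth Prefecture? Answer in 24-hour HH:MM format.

03:00

1 October 2029 is a Monday, so Sundays fall on 7, 14, 21, 28; the last is October 28.
1 April 2030 is a Monday, so the first Sunday is April 7 and the second is April 14.
Daylight saving runs 28 October 2029 – 14 April 2030; 10 March 2030 is inside that window, so Rasesk Sector is at UTC−08:00.
01:00 Rasesk Sector + 8h = 09:00 UTC.
1 February 2030 is a Friday, so the first Friday is February 1.
1 November 2030 is a Friday, so the first Friday is November 1 and the second is November 8.
At the standard offset (UTC−07:00), 09:00 UTC − 7h = 02:00 Otheth Prefecture standard time.
The standard-time date in Otheth Prefecture, 10 March 2030, lies within the daylight-saving period (1 February – 8 November), so Otheth Prefecture is on daylight time, UTC−06:00.
09:00 UTC − 6h = 03:00 Otheth Prefecture.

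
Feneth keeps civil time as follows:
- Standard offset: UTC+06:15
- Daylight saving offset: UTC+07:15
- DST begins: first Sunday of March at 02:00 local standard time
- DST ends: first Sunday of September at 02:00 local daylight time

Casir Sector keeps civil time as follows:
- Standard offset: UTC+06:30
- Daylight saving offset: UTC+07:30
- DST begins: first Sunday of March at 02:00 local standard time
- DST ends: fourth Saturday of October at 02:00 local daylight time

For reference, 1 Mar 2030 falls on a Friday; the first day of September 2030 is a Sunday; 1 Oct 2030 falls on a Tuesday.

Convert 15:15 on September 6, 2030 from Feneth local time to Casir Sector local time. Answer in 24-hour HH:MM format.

16:30

1 March 2030 is a Friday, so the first Sunday is March 3.
1 September 2030 is a Sunday, so the first Sunday is September 1.
Daylight saving runs 3 March – 1 September; September 6, 2030 is outside that window, so Feneth is on standard time at UTC+06:15.
15:15 Feneth − 6h15m = 09:00 UTC.
1 March 2030 is a Friday, so the first Sunday is March 3.
1 October 2030 is a Tuesday, so the first Saturday is October 5 and the fourth is October 26.
At the standard offset (UTC+06:30), 09:00 UTC + 6h30m = 15:30 Casir Sector standard time.
Daylight saving runs 3 March – 26 October; the standard-time date in Casir Sector, September 6, 2030, is inside that window, so Casir Sector is at UTC+07:30.
09:00 UTC + 7h30m = 16:30 Casir Sector.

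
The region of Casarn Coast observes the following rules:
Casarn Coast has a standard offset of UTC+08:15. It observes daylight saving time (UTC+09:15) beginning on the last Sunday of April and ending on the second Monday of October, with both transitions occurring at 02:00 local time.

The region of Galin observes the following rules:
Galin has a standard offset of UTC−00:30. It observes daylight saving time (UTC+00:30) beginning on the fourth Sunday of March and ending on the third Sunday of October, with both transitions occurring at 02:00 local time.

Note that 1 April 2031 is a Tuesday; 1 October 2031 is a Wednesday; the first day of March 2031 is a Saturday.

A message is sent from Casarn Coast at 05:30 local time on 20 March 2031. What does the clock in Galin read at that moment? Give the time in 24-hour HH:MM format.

1 April 2031 is a Tuesday, so Sundays fall on 6, 13, 20, 27; the last is April 27.
1 October 2031 is a Wednesday, so the first Monday is October 6 and the second is October 13.
20 March 2031 is outside the daylight-saving period (27 April – 13 October), so Casarn Coast is on standard time, UTC+08:15.
05:30 Casarn Coast − 8h15m = 21:15 UTC (rolling into the previous day, 19 March 2031).
1 March 2031 is a Saturday, so the first Sunday is March 2 and the fourth is March 23.
1 October 2031 is a Wednesday, so the first Sunday is October 5 and the third is October 19.
At the standard offset (UTC−00:30), 21:15 UTC − 0h30m = 20:45 Galin standard time.
The standard-time date in Galin, 19 March 2031, is outside the daylight-saving period (23 March – 19 October), so Galin is on standard time, UTC−00:30.
21:15 UTC − 0h30m = 20:45 Galin.

20:45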